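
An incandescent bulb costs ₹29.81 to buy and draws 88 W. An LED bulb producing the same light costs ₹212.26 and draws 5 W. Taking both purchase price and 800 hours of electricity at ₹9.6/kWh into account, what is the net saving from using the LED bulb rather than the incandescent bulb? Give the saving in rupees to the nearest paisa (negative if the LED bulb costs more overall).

₹454.99

incandescent bulb: ₹29.81 + (88/1000) kW × 800 h × ₹9.6 = ₹29.81 + ₹675.84 = ₹705.65
LED bulb: ₹212.26 + (5/1000) kW × 800 h × ₹9.6 = ₹212.26 + ₹38.4 = ₹250.66
Saving = ₹705.65 − ₹250.66 = ₹454.99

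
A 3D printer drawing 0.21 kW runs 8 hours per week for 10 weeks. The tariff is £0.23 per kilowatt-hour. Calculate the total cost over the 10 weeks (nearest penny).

£3.86

Runtime = 8 h/week × 10 weeks = 80 h
Energy = 0.21 kW × 80 h = 16.8 kWh
Cost = 16.8 kWh × £0.23/kWh = £3.86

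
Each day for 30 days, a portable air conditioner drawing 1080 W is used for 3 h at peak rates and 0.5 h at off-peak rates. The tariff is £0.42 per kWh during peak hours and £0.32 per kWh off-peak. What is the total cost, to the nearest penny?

Peak energy = 1.08 kW × 3 h × 30 = 97.2 kWh
Off-peak energy = 1.08 kW × 0.5 h × 30 = 16.2 kWh
Cost = 97.2 × £0.42 + 16.2 × £0.32 = £40.824 + £5.184 = £46.01

£46.01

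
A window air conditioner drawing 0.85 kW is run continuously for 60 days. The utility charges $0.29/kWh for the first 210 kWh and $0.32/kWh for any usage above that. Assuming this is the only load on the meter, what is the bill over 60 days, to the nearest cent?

Runtime = 24 h × 60 = 1440 h
Energy = 0.85 kW × 1440 h = 1224 kWh
Tier 1 (0–210 kWh): 210 × $0.29 = $60.9
Above 210 kWh: 1014 × $0.32 = $324.48
Bill = $385.38

$385.38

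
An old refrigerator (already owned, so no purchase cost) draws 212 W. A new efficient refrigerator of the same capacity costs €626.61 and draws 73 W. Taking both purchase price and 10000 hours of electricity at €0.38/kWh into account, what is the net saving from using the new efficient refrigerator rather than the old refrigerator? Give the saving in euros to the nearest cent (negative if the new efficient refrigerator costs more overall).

-€98.41

old refrigerator: €0.00 + (212/1000) kW × 10000 h × €0.38 = €0.00 + €805.6 = €805.6
new efficient refrigerator: €626.61 + (73/1000) kW × 10000 h × €0.38 = €626.61 + €277.4 = €904.01
Saving = €805.6 − €904.01 = −€98.41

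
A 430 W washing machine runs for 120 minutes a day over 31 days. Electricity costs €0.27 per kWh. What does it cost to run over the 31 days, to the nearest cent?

€7.20

Runtime = 120 min × 31 = 3720 min = 62 h
Energy = 0.43 kW × 62 h = 26.66 kWh
Cost = 26.66 kWh × €0.27/kWh = €7.20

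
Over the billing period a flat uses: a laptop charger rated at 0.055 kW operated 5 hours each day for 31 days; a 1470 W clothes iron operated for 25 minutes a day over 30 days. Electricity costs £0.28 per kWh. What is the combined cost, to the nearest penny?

£7.53

laptop charger: Runtime = 5 h/day × 31 days = 155 h
laptop charger: 0.055 kW × 155 h = 8.525 kWh
clothes iron: Runtime = 25 min × 30 = 750 min = 12.5 h
clothes iron: 1.47 kW × 12.5 h = 18.375 kWh
Total energy = 26.9 kWh
Cost = 26.9 × £0.28 = £7.53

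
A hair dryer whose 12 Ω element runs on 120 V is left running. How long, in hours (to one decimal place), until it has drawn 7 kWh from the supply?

Power = V²/R = 120²/12 = 1200 W = 1.2 kW
Hours = 7 kWh ÷ 1.2 kW = 5.8 h

5.8 h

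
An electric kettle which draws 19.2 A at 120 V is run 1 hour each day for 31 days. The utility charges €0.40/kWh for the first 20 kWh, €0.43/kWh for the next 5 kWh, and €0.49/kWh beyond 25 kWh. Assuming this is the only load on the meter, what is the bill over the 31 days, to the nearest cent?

€32.90

Power = 19.2 A × 120 V = 2304 W = 2.304 kW
Runtime = 1 h/day × 31 days = 31 h
Energy = 2.304 kW × 31 h = 71.424 kWh
Tier 1 (0–20 kWh): 20 × €0.40 = €8
Tier 2 (20–25 kWh): 5 × €0.43 = €2.15
Above 25 kWh: 46.424 × €0.49 = €22.74776
Bill = €32.90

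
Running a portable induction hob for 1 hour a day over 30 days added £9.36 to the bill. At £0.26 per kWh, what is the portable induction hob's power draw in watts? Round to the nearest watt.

1200 W

Energy = £9.36 ÷ £0.26/kWh = 36 kWh
Runtime = 1 h/day × 30 days = 30 h
Power = 36 kWh ÷ 30 h = 1.2 kW = 1200 W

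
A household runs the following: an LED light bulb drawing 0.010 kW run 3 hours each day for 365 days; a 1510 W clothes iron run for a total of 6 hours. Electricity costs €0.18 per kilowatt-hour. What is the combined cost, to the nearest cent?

LED light bulb: Runtime = 3 h/day × 365 days = 1095 h
LED light bulb: 0.01 kW × 1095 h = 10.95 kWh
clothes iron: 1.51 kW × 6 h = 9.06 kWh
Total energy = 20.01 kWh
Cost = 20.01 × €0.18 = €3.60

€3.60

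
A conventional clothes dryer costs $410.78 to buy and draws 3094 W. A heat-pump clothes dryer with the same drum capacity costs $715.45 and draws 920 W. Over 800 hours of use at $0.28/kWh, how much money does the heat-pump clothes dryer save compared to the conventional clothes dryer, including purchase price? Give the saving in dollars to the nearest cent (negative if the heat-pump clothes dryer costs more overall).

conventional clothes dryer: $410.78 + (3094/1000) kW × 800 h × $0.28 = $410.78 + $693.056 = $1103.836
heat-pump clothes dryer: $715.45 + (920/1000) kW × 800 h × $0.28 = $715.45 + $206.08 = $921.53
Saving = $1103.836 − $921.53 = $182.306 → $182.31

$182.31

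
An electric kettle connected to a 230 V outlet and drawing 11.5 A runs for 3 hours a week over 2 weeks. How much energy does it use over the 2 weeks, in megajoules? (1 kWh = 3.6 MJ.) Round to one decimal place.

57.1 MJ

Power = 11.5 A × 230 V = 2645 W = 2.645 kW
Runtime = 3 h/week × 2 weeks = 6 h
Energy = 2.645 kW × 6 h = 15.87 kWh
= 15.87 × 3.6 MJ = 57.1 MJ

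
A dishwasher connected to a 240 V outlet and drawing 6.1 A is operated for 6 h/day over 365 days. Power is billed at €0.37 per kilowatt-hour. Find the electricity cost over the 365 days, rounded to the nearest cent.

€1186.28

Power = 6.1 A × 240 V = 1464 W = 1.464 kW
Runtime = 6 h/day × 365 days = 2190 h
Energy = 1.464 kW × 2190 h = 3206.16 kWh
Cost = 3206.16 kWh × €0.37/kWh = €1186.28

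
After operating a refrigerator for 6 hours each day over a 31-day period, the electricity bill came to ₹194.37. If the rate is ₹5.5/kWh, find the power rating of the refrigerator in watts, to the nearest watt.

Energy = ₹194.37 ÷ ₹5.5/kWh = 35.34 kWh
Runtime = 6 h/day × 31 days = 186 h
Power = 35.34 kWh ÷ 186 h = 0.19 kW = 190 W

190 W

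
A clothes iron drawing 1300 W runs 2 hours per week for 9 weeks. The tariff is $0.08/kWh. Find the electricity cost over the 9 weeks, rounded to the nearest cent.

Runtime = 2 h/week × 9 weeks = 18 h
Energy = 1.3 kW × 18 h = 23.4 kWh
Cost = 23.4 kWh × $0.08/kWh = $1.87

$1.87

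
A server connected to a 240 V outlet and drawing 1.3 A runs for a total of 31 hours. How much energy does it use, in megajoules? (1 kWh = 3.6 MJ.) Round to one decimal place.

34.8 MJ

Power = 1.3 A × 240 V = 312 W = 0.312 kW
Energy = 0.312 kW × 31 h = 9.672 kWh
= 9.672 × 3.6 MJ = 34.8 MJ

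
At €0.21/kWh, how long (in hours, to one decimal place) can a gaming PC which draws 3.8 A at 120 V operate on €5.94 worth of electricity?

Power = 3.8 A × 120 V = 456 W = 0.456 kW
Energy available = €5.94 ÷ €0.21/kWh = 28.2857 kWh
Hours = 28.2857 kWh ÷ 0.456 kW = 62.0 h

62.0 h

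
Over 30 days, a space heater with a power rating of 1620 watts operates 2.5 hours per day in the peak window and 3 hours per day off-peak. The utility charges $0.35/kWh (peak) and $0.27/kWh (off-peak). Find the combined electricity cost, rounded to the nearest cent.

Peak energy = 1.62 kW × 2.5 h × 30 = 121.5 kWh
Off-peak energy = 1.62 kW × 3 h × 30 = 145.8 kWh
Cost = 121.5 × $0.35 + 145.8 × $0.27 = $42.525 + $39.366 = $81.89

$81.89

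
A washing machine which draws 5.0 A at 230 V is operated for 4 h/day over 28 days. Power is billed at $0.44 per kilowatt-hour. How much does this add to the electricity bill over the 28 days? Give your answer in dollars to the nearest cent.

$56.67

Power = 5.0 A × 230 V = 1150 W = 1.15 kW
Runtime = 4 h/day × 28 days = 112 h
Energy = 1.15 kW × 112 h = 128.8 kWh
Cost = 128.8 kWh × $0.44/kWh = $56.67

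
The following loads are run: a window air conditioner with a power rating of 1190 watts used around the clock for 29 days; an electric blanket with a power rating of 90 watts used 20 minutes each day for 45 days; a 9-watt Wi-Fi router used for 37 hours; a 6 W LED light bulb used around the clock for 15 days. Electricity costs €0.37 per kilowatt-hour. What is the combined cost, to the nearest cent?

window air conditioner: Runtime = 24 h × 29 = 696 h
window air conditioner: 1.19 kW × 696 h = 828.24 kWh
electric blanket: Runtime = 20 min × 45 = 900 min = 15 h
electric blanket: 0.09 kW × 15 h = 1.35 kWh
Wi-Fi router: 0.009 kW × 37 h = 0.333 kWh
LED light bulb: Runtime = 24 h × 15 = 360 h
LED light bulb: 0.006 kW × 360 h = 2.16 kWh
Total energy = 832.083 kWh
Cost = 832.083 × €0.37 = €307.87

€307.87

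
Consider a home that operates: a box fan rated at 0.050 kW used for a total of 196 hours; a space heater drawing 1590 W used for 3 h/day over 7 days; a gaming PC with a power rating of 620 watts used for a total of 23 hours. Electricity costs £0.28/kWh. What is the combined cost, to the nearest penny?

£16.09

box fan: 0.05 kW × 196 h = 9.8 kWh
space heater: Runtime = 3 h/day × 7 days = 21 h
space heater: 1.59 kW × 21 h = 33.39 kWh
gaming PC: 0.62 kW × 23 h = 14.26 kWh
Total energy = 57.45 kWh
Cost = 57.45 × £0.28 = £16.09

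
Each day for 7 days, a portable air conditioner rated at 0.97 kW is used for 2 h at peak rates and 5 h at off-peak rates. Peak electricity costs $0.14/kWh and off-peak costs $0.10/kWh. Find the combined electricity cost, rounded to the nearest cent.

$5.30

Peak energy = 0.97 kW × 2 h × 7 = 13.58 kWh
Off-peak energy = 0.97 kW × 5 h × 7 = 33.95 kWh
Cost = 13.58 × $0.14 + 33.95 × $0.10 = $1.9012 + $3.395 = $5.30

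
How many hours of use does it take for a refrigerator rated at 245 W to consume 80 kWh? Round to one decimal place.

Hours = 80 kWh ÷ 0.245 kW = 326.5 h

326.5 h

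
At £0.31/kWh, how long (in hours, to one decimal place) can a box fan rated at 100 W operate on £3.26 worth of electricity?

105.2 h

Energy available = £3.26 ÷ £0.31/kWh = 10.5161 kWh
Hours = 10.5161 kWh ÷ 0.1 kW = 105.2 h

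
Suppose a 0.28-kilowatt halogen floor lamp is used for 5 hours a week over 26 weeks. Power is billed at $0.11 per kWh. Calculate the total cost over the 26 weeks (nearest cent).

$4.00

Runtime = 5 h/week × 26 weeks = 130 h
Energy = 0.28 kW × 130 h = 36.4 kWh
Cost = 36.4 kWh × $0.11/kWh = $4.00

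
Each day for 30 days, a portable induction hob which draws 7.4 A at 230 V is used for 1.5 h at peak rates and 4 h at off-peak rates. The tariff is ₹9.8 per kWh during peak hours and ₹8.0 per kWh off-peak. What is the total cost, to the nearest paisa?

₹2384.50

Power = 7.4 A × 230 V = 1702 W = 1.702 kW
Peak energy = 1.702 kW × 1.5 h × 30 = 76.59 kWh
Off-peak energy = 1.702 kW × 4 h × 30 = 204.24 kWh
Cost = 76.59 × ₹9.8 + 204.24 × ₹8.0 = ₹750.582 + ₹1633.92 = ₹2384.50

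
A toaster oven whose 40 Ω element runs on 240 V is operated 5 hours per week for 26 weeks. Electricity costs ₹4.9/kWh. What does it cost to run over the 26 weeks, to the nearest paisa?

₹917.28

Power = V²/R = 240²/40 = 1440 W = 1.44 kW
Runtime = 5 h/week × 26 weeks = 130 h
Energy = 1.44 kW × 130 h = 187.2 kWh
Cost = 187.2 kWh × ₹4.9/kWh = ₹917.28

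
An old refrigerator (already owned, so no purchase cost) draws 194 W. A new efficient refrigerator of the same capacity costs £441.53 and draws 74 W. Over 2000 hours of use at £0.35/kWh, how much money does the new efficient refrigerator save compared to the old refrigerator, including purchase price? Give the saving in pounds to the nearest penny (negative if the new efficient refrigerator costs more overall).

old refrigerator: £0.00 + (194/1000) kW × 2000 h × £0.35 = £0.00 + £135.8 = £135.8
new efficient refrigerator: £441.53 + (74/1000) kW × 2000 h × £0.35 = £441.53 + £51.8 = £493.33
Saving = £135.8 − £493.33 = −£357.53

-£357.53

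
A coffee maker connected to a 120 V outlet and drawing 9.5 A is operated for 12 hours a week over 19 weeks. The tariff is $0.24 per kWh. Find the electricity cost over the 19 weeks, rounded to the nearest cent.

$62.38

Power = 9.5 A × 120 V = 1140 W = 1.14 kW
Runtime = 12 h/week × 19 weeks = 228 h
Energy = 1.14 kW × 228 h = 259.92 kWh
Cost = 259.92 kWh × $0.24/kWh = $62.38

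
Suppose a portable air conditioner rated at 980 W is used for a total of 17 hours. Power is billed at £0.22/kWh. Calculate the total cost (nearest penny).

Energy = 0.98 kW × 17 h = 16.66 kWh
Cost = 16.66 kWh × £0.22/kWh = £3.67

£3.67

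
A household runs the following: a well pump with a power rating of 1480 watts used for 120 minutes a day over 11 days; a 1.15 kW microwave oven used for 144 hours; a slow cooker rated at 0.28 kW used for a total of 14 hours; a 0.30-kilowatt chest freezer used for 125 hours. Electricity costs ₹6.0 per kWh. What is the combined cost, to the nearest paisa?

₹1437.48

well pump: Runtime = 120 min × 11 = 1320 min = 22 h
well pump: 1.48 kW × 22 h = 32.56 kWh
microwave oven: 1.15 kW × 144 h = 165.6 kWh
slow cooker: 0.28 kW × 14 h = 3.92 kWh
chest freezer: 0.3 kW × 125 h = 37.5 kWh
Total energy = 239.58 kWh
Cost = 239.58 × ₹6.0 = ₹1437.48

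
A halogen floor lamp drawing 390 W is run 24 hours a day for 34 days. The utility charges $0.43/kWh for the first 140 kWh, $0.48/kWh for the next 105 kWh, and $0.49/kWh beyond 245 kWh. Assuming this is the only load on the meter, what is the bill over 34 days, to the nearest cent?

Runtime = 24 h × 34 = 816 h
Energy = 0.39 kW × 816 h = 318.24 kWh
Tier 1 (0–140 kWh): 140 × $0.43 = $60.2
Tier 2 (140–245 kWh): 105 × $0.48 = $50.4
Above 245 kWh: 73.24 × $0.49 = $35.8876
Bill = $146.49

$146.49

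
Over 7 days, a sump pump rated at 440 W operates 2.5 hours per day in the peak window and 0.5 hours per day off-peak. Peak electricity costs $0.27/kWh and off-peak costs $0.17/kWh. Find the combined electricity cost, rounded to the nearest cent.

$2.34

Peak energy = 0.44 kW × 2.5 h × 7 = 7.7 kWh
Off-peak energy = 0.44 kW × 0.5 h × 7 = 1.54 kWh
Cost = 7.7 × $0.27 + 1.54 × $0.17 = $2.079 + $0.2618 = $2.34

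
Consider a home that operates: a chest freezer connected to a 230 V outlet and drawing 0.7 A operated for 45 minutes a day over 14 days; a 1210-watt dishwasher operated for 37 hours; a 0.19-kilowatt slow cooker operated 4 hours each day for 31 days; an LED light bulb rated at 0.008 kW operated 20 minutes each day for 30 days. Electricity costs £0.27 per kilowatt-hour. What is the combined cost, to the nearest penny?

£18.93

chest freezer: Power = 0.7 A × 230 V = 161 W = 0.161 kW
chest freezer: Runtime = 45 min × 14 = 630 min = 10.5 h
chest freezer: 0.161 kW × 10.5 h = 1.6905 kWh
dishwasher: 1.21 kW × 37 h = 44.77 kWh
slow cooker: Runtime = 4 h/day × 31 days = 124 h
slow cooker: 0.19 kW × 124 h = 23.56 kWh
LED light bulb: Runtime = 20 min × 30 = 600 min = 10 h
LED light bulb: 0.008 kW × 10 h = 0.08 kWh
Total energy = 70.1005 kWh
Cost = 70.1005 × £0.27 = £18.93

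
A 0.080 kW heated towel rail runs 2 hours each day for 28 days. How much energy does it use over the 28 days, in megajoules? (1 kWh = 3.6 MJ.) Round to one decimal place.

Runtime = 2 h/day × 28 days = 56 h
Energy = 0.08 kW × 56 h = 4.48 kWh
= 4.48 × 3.6 MJ = 16.1 MJ

16.1 MJ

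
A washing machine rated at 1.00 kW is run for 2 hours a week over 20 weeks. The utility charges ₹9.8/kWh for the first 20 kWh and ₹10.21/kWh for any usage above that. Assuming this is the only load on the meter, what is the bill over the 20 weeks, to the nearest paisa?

Runtime = 2 h/week × 20 weeks = 40 h
Energy = 1 kW × 40 h = 40 kWh
Tier 1 (0–20 kWh): 20 × ₹9.8 = ₹196
Above 20 kWh: 20 × ₹10.21 = ₹204.2
Bill = ₹400.20

₹400.20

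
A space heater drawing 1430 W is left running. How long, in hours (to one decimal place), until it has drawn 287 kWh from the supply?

200.7 h

Hours = 287 kWh ÷ 1.43 kW = 200.7 h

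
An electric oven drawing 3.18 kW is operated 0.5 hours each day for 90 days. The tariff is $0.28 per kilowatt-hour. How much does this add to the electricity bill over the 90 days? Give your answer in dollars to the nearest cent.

$40.07

Runtime = 0.5 h/day × 90 days = 45 h
Energy = 3.18 kW × 45 h = 143.1 kWh
Cost = 143.1 kWh × $0.28/kWh = $40.07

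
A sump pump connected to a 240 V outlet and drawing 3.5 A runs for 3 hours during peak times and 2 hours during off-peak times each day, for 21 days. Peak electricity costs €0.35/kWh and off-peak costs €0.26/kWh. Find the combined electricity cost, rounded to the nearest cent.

Power = 3.5 A × 240 V = 840 W = 0.84 kW
Peak energy = 0.84 kW × 3 h × 21 = 52.92 kWh
Off-peak energy = 0.84 kW × 2 h × 21 = 35.28 kWh
Cost = 52.92 × €0.35 + 35.28 × €0.26 = €18.522 + €9.1728 = €27.69

€27.69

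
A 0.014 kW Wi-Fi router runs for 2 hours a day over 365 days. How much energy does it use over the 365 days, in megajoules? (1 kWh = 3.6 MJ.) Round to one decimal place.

36.8 MJ

Runtime = 2 h/day × 365 days = 730 h
Energy = 0.014 kW × 730 h = 10.22 kWh
= 10.22 × 3.6 MJ = 36.8 MJ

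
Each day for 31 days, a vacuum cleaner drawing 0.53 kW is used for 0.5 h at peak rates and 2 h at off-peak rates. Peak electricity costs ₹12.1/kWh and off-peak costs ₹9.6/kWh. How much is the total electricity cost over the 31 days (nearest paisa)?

Peak energy = 0.53 kW × 0.5 h × 31 = 8.215 kWh
Off-peak energy = 0.53 kW × 2 h × 31 = 32.86 kWh
Cost = 8.215 × ₹12.1 + 32.86 × ₹9.6 = ₹99.4015 + ₹315.456 = ₹414.86

₹414.86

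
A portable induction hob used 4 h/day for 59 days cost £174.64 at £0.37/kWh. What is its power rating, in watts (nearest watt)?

2000 W

Energy = £174.64 ÷ £0.37/kWh = 472 kWh
Runtime = 4 h/day × 59 days = 236 h
Power = 472 kWh ÷ 236 h = 2 kW = 2000 W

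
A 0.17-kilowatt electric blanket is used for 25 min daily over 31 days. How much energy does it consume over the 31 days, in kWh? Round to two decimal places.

2.20 kWh

Runtime = 25 min × 31 = 775 min = 12.916666… h
Energy = 0.17 kW × 12.916666… h = 2.195833… kWh ≈ 2.20 kWh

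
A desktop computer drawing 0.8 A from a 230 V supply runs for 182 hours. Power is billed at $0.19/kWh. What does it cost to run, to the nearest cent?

Power = 0.8 A × 230 V = 184 W = 0.184 kW
Energy = 0.184 kW × 182 h = 33.488 kWh
Cost = 33.488 kWh × $0.19/kWh = $6.36

$6.36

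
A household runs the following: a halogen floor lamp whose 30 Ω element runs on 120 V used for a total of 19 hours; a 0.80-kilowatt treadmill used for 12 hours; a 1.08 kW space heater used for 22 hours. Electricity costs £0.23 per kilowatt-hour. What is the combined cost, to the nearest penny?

halogen floor lamp: Power = V²/R = 120²/30 = 480 W = 0.48 kW
halogen floor lamp: 0.48 kW × 19 h = 9.12 kWh
treadmill: 0.8 kW × 12 h = 9.6 kWh
space heater: 1.08 kW × 22 h = 23.76 kWh
Total energy = 42.48 kWh
Cost = 42.48 × £0.23 = £9.77

£9.77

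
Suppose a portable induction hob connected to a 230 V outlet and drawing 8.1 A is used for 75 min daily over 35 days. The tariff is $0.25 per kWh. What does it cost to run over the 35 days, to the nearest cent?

$20.38

Power = 8.1 A × 230 V = 1863 W = 1.863 kW
Runtime = 75 min × 35 = 2625 min = 43.75 h
Energy = 1.863 kW × 43.75 h = 81.50625 kWh
Cost = 81.50625 kWh × $0.25/kWh = $20.38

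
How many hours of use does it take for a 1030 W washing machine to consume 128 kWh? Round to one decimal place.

124.3 h

Hours = 128 kWh ÷ 1.03 kW = 124.3 h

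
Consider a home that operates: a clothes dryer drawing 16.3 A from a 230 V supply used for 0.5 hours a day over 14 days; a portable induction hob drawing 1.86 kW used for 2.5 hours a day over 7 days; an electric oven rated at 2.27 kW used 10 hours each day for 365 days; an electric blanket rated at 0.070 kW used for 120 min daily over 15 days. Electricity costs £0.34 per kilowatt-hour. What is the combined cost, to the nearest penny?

clothes dryer: Power = 16.3 A × 230 V = 3749 W = 3.749 kW
clothes dryer: Runtime = 0.5 h/day × 14 days = 7 h
clothes dryer: 3.749 kW × 7 h = 26.243 kWh
portable induction hob: Runtime = 2.5 h/day × 7 days = 17.5 h
portable induction hob: 1.86 kW × 17.5 h = 32.55 kWh
electric oven: Runtime = 10 h/day × 365 days = 3650 h
electric oven: 2.27 kW × 3650 h = 8285.5 kWh
electric blanket: Runtime = 120 min × 15 = 1800 min = 30 h
electric blanket: 0.07 kW × 30 h = 2.1 kWh
Total energy = 8346.393 kWh
Cost = 8346.393 × £0.34 = £2837.77

£2837.77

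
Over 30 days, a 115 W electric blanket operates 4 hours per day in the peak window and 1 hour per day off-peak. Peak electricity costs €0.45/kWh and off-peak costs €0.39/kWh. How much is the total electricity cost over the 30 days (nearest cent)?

€7.56

Peak energy = 0.115 kW × 4 h × 30 = 13.8 kWh
Off-peak energy = 0.115 kW × 1 h × 30 = 3.45 kWh
Cost = 13.8 × €0.45 + 3.45 × €0.39 = €6.21 + €1.3455 = €7.56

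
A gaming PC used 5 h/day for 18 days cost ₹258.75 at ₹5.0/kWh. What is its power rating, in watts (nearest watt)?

Energy = ₹258.75 ÷ ₹5.0/kWh = 51.75 kWh
Runtime = 5 h/day × 18 days = 90 h
Power = 51.75 kWh ÷ 90 h = 0.575 kW = 575 W

575 W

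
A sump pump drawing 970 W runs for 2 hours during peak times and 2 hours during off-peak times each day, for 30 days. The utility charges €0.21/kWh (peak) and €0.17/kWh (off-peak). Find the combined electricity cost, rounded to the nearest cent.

€22.12

Peak energy = 0.97 kW × 2 h × 30 = 58.2 kWh
Off-peak energy = 0.97 kW × 2 h × 30 = 58.2 kWh
Cost = 58.2 × €0.21 + 58.2 × €0.17 = €12.222 + €9.894 = €22.12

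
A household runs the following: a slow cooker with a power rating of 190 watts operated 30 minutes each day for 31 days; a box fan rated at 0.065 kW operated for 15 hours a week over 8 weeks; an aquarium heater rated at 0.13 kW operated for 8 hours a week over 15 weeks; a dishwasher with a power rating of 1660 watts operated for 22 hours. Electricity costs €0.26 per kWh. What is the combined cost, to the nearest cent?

slow cooker: Runtime = 30 min × 31 = 930 min = 15.5 h
slow cooker: 0.19 kW × 15.5 h = 2.945 kWh
box fan: Runtime = 15 h/week × 8 weeks = 120 h
box fan: 0.065 kW × 120 h = 7.8 kWh
aquarium heater: Runtime = 8 h/week × 15 weeks = 120 h
aquarium heater: 0.13 kW × 120 h = 15.6 kWh
dishwasher: 1.66 kW × 22 h = 36.52 kWh
Total energy = 62.865 kWh
Cost = 62.865 × €0.26 = €16.34

€16.34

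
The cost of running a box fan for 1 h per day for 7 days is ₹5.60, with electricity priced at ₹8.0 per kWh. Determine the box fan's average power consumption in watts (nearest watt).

100 W

Energy = ₹5.60 ÷ ₹8.0/kWh = 0.7 kWh
Runtime = 1 h/day × 7 days = 7 h
Power = 0.7 kWh ÷ 7 h = 0.1 kW = 100 W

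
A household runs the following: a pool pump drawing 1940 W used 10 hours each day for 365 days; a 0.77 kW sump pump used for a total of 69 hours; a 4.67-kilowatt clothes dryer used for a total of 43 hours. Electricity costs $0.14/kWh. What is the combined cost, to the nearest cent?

pool pump: Runtime = 10 h/day × 365 days = 3650 h
pool pump: 1.94 kW × 3650 h = 7081 kWh
sump pump: 0.77 kW × 69 h = 53.13 kWh
clothes dryer: 4.67 kW × 43 h = 200.81 kWh
Total energy = 7334.94 kWh
Cost = 7334.94 × $0.14 = $1026.89

$1026.89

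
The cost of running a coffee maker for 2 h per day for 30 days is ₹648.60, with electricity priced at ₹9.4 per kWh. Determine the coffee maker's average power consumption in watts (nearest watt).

1150 W

Energy = ₹648.60 ÷ ₹9.4/kWh = 69 kWh
Runtime = 2 h/day × 30 days = 60 h
Power = 69 kWh ÷ 60 h = 1.15 kW = 1150 W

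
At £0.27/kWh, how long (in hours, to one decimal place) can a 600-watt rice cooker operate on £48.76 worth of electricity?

Energy available = £48.76 ÷ £0.27/kWh = 180.5926 kWh
Hours = 180.5926 kWh ÷ 0.6 kW = 301.0 h

301.0 h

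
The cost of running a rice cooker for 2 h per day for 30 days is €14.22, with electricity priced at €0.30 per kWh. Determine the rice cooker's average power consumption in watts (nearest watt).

Energy = €14.22 ÷ €0.30/kWh = 47.4 kWh
Runtime = 2 h/day × 30 days = 60 h
Power = 47.4 kWh ÷ 60 h = 0.79 kW = 790 W

790 W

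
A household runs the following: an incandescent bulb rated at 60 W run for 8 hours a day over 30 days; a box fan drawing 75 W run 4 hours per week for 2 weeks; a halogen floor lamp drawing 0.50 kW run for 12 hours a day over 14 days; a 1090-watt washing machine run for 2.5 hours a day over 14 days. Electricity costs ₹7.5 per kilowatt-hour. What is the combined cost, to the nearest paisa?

incandescent bulb: Runtime = 8 h/day × 30 days = 240 h
incandescent bulb: 0.06 kW × 240 h = 14.4 kWh
box fan: Runtime = 4 h/week × 2 weeks = 8 h
box fan: 0.075 kW × 8 h = 0.6 kWh
halogen floor lamp: Runtime = 12 h/day × 14 days = 168 h
halogen floor lamp: 0.5 kW × 168 h = 84 kWh
washing machine: Runtime = 2.5 h/day × 14 days = 35 h
washing machine: 1.09 kW × 35 h = 38.15 kWh
Total energy = 137.15 kWh
Cost = 137.15 × ₹7.5 = ₹1028.63

₹1028.63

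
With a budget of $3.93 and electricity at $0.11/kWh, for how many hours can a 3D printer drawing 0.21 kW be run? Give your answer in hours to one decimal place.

Energy available = $3.93 ÷ $0.11/kWh = 35.7273 kWh
Hours = 35.7273 kWh ÷ 0.21 kW = 170.1 h

170.1 h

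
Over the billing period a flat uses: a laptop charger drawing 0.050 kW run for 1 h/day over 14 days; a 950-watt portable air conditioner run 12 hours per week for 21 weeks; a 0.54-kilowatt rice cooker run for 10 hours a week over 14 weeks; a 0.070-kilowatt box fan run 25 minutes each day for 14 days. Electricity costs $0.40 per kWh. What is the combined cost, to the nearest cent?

laptop charger: Runtime = 1 h/day × 14 days = 14 h
laptop charger: 0.05 kW × 14 h = 0.7 kWh
portable air conditioner: Runtime = 12 h/week × 21 weeks = 252 h
portable air conditioner: 0.95 kW × 252 h = 239.4 kWh
rice cooker: Runtime = 10 h/week × 14 weeks = 140 h
rice cooker: 0.54 kW × 140 h = 75.6 kWh
box fan: Runtime = 25 min × 14 = 350 min = 5.833333… h
box fan: 0.07 kW × 5.833333… h = 0.408333… kWh
Total energy = 316.108333… kWh
Cost = 316.108333… × $0.40 = $126.44

$126.44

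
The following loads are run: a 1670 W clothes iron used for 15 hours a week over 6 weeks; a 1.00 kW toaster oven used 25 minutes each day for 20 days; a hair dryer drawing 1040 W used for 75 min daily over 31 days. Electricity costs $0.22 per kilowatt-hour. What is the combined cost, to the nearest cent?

clothes iron: Runtime = 15 h/week × 6 weeks = 90 h
clothes iron: 1.67 kW × 90 h = 150.3 kWh
toaster oven: Runtime = 25 min × 20 = 500 min = 8.333333… h
toaster oven: 1 kW × 8.333333… h = 8.333333… kWh
hair dryer: Runtime = 75 min × 31 = 2325 min = 38.75 h
hair dryer: 1.04 kW × 38.75 h = 40.3 kWh
Total energy = 198.933333… kWh
Cost = 198.933333… × $0.22 = $43.77

$43.77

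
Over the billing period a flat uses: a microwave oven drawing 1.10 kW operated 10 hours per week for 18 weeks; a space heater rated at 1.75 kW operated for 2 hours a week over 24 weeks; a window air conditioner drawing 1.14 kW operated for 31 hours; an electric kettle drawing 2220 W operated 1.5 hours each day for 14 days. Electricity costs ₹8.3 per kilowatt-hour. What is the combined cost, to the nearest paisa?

₹3020.87

microwave oven: Runtime = 10 h/week × 18 weeks = 180 h
microwave oven: 1.1 kW × 180 h = 198 kWh
space heater: Runtime = 2 h/week × 24 weeks = 48 h
space heater: 1.75 kW × 48 h = 84 kWh
window air conditioner: 1.14 kW × 31 h = 35.34 kWh
electric kettle: Runtime = 1.5 h/day × 14 days = 21 h
electric kettle: 2.22 kW × 21 h = 46.62 kWh
Total energy = 363.96 kWh
Cost = 363.96 × ₹8.3 = ₹3020.87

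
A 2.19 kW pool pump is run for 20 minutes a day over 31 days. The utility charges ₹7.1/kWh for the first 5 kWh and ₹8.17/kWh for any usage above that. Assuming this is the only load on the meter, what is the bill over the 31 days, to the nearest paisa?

₹179.54

Runtime = 20 min × 31 = 620 min = 10.333333… h
Energy = 2.19 kW × 10.333333… h = 22.63 kWh
Tier 1 (0–5 kWh): 5 × ₹7.1 = ₹35.5
Above 5 kWh: 17.63 × ₹8.17 = ₹144.0371
Bill = ₹179.54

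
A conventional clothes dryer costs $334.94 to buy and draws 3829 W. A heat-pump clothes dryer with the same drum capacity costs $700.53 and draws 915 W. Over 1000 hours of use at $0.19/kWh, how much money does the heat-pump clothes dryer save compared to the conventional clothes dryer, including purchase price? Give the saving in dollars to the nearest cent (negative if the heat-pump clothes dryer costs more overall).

conventional clothes dryer: $334.94 + (3829/1000) kW × 1000 h × $0.19 = $334.94 + $727.51 = $1062.45
heat-pump clothes dryer: $700.53 + (915/1000) kW × 1000 h × $0.19 = $700.53 + $173.85 = $874.38
Saving = $1062.45 − $874.38 = $188.07

$188.07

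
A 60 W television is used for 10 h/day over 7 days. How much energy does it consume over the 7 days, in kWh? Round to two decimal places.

Runtime = 10 h/day × 7 days = 70 h
Energy = 0.06 kW × 70 h = 4.2 kWh

4.20 kWh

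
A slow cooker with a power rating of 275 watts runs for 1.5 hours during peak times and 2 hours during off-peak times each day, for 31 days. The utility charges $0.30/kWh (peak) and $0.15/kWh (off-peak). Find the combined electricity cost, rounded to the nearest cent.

Peak energy = 0.275 kW × 1.5 h × 31 = 12.7875 kWh
Off-peak energy = 0.275 kW × 2 h × 31 = 17.05 kWh
Cost = 12.7875 × $0.30 + 17.05 × $0.15 = $3.83625 + $2.5575 = $6.39

$6.39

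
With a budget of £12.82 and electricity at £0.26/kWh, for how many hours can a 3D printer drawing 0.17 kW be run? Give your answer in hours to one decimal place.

Energy available = £12.82 ÷ £0.26/kWh = 49.3077 kWh
Hours = 49.3077 kWh ÷ 0.17 kW = 290.0 h

290.0 h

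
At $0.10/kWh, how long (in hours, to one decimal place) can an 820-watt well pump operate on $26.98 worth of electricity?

329.0 h

Energy available = $26.98 ÷ $0.10/kWh = 269.8 kWh
Hours = 269.8 kWh ÷ 0.82 kW = 329.0 h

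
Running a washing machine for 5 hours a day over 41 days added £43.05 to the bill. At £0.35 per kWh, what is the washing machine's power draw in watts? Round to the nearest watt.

Energy = £43.05 ÷ £0.35/kWh = 123 kWh
Runtime = 5 h/day × 41 days = 205 h
Power = 123 kWh ÷ 205 h = 0.6 kW = 600 W

600 W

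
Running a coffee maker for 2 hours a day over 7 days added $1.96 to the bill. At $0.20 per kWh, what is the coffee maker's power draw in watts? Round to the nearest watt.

700 W

Energy = $1.96 ÷ $0.20/kWh = 9.8 kWh
Runtime = 2 h/day × 7 days = 14 h
Power = 9.8 kWh ÷ 14 h = 0.7 kW = 700 W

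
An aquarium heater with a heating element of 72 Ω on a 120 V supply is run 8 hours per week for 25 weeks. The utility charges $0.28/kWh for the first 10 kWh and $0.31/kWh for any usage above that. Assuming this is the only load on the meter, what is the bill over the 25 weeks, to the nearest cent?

$12.10

Power = V²/R = 120²/72 = 200 W = 0.2 kW
Runtime = 8 h/week × 25 weeks = 200 h
Energy = 0.2 kW × 200 h = 40 kWh
Tier 1 (0–10 kWh): 10 × $0.28 = $2.8
Above 10 kWh: 30 × $0.31 = $9.3
Bill = $12.10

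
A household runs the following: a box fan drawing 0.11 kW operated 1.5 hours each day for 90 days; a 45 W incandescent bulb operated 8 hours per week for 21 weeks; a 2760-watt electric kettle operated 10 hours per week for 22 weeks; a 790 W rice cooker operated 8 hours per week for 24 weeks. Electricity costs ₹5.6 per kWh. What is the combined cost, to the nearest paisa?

₹4375.22

box fan: Runtime = 1.5 h/day × 90 days = 135 h
box fan: 0.11 kW × 135 h = 14.85 kWh
incandescent bulb: Runtime = 8 h/week × 21 weeks = 168 h
incandescent bulb: 0.045 kW × 168 h = 7.56 kWh
electric kettle: Runtime = 10 h/week × 22 weeks = 220 h
electric kettle: 2.76 kW × 220 h = 607.2 kWh
rice cooker: Runtime = 8 h/week × 24 weeks = 192 h
rice cooker: 0.79 kW × 192 h = 151.68 kWh
Total energy = 781.29 kWh
Cost = 781.29 × ₹5.6 = ₹4375.22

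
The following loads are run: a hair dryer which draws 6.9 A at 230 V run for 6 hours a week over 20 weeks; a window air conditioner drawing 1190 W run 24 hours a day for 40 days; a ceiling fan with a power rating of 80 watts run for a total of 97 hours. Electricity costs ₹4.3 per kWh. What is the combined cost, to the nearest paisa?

₹5764.58

hair dryer: Power = 6.9 A × 230 V = 1587 W = 1.587 kW
hair dryer: Runtime = 6 h/week × 20 weeks = 120 h
hair dryer: 1.587 kW × 120 h = 190.44 kWh
window air conditioner: Runtime = 24 h × 40 = 960 h
window air conditioner: 1.19 kW × 960 h = 1142.4 kWh
ceiling fan: 0.08 kW × 97 h = 7.76 kWh
Total energy = 1340.6 kWh
Cost = 1340.6 × ₹4.3 = ₹5764.58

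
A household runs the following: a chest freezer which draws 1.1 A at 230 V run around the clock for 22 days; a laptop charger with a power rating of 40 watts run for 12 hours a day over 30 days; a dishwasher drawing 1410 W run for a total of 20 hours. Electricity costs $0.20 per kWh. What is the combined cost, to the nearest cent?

chest freezer: Power = 1.1 A × 230 V = 253 W = 0.253 kW
chest freezer: Runtime = 24 h × 22 = 528 h
chest freezer: 0.253 kW × 528 h = 133.584 kWh
laptop charger: Runtime = 12 h/day × 30 days = 360 h
laptop charger: 0.04 kW × 360 h = 14.4 kWh
dishwasher: 1.41 kW × 20 h = 28.2 kWh
Total energy = 176.184 kWh
Cost = 176.184 × $0.20 = $35.24

$35.24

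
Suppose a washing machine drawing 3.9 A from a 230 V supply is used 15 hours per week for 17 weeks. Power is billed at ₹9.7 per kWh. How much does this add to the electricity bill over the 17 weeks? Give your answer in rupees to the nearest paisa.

Power = 3.9 A × 230 V = 897 W = 0.897 kW
Runtime = 15 h/week × 17 weeks = 255 h
Energy = 0.897 kW × 255 h = 228.735 kWh
Cost = 228.735 kWh × ₹9.7/kWh = ₹2218.73

₹2218.73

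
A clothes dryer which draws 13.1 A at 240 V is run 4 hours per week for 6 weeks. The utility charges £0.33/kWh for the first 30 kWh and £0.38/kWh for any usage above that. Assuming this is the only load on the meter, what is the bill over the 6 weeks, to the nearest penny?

Power = 13.1 A × 240 V = 3144 W = 3.144 kW
Runtime = 4 h/week × 6 weeks = 24 h
Energy = 3.144 kW × 24 h = 75.456 kWh
Tier 1 (0–30 kWh): 30 × £0.33 = £9.9
Above 30 kWh: 45.456 × £0.38 = £17.27328
Bill = £27.17

£27.17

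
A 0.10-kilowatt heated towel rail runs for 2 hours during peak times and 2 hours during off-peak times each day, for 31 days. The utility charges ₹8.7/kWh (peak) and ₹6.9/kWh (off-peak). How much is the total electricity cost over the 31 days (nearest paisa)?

Peak energy = 0.1 kW × 2 h × 31 = 6.2 kWh
Off-peak energy = 0.1 kW × 2 h × 31 = 6.2 kWh
Cost = 6.2 × ₹8.7 + 6.2 × ₹6.9 = ₹53.94 + ₹42.78 = ₹96.72

₹96.72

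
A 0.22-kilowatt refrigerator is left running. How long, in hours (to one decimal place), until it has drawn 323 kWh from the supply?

Hours = 323 kWh ÷ 0.22 kW = 1468.2 h

1468.2 h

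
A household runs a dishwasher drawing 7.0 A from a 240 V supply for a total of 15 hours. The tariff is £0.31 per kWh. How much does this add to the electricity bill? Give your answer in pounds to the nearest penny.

Power = 7.0 A × 240 V = 1680 W = 1.68 kW
Energy = 1.68 kW × 15 h = 25.2 kWh
Cost = 25.2 kWh × £0.31/kWh = £7.81

£7.81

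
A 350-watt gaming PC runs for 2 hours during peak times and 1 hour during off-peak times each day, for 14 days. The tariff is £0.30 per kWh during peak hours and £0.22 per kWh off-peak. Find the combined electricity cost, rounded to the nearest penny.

£4.02

Peak energy = 0.35 kW × 2 h × 14 = 9.8 kWh
Off-peak energy = 0.35 kW × 1 h × 14 = 4.9 kWh
Cost = 9.8 × £0.30 + 4.9 × £0.22 = £2.94 + £1.078 = £4.02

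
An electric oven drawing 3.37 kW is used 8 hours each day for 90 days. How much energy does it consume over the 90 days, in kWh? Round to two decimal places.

2426.40 kWh

Runtime = 8 h/day × 90 days = 720 h
Energy = 3.37 kW × 720 h = 2426.4 kWh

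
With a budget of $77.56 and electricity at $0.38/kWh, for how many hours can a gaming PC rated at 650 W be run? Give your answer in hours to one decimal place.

314.0 h

Energy available = $77.56 ÷ $0.38/kWh = 204.1053 kWh
Hours = 204.1053 kWh ÷ 0.65 kW = 314.0 h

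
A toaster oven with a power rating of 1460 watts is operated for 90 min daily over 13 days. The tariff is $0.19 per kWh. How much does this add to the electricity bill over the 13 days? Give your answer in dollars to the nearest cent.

$5.41

Runtime = 90 min × 13 = 1170 min = 19.5 h
Energy = 1.46 kW × 19.5 h = 28.47 kWh
Cost = 28.47 kWh × $0.19/kWh = $5.41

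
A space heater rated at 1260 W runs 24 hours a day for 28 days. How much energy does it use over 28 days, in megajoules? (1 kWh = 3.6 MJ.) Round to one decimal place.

Runtime = 24 h × 28 = 672 h
Energy = 1.26 kW × 672 h = 846.72 kWh
= 846.72 × 3.6 MJ = 3048.2 MJ

3048.2 MJ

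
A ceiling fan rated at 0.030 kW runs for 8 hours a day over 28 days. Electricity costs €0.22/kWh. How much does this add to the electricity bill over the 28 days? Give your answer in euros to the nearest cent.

€1.48

Runtime = 8 h/day × 28 days = 224 h
Energy = 0.03 kW × 224 h = 6.72 kWh
Cost = 6.72 kWh × €0.22/kWh = €1.48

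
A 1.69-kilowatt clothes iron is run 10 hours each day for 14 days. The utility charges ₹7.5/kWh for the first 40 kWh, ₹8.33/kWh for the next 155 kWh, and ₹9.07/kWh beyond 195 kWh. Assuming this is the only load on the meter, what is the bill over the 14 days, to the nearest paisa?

₹1968.46

Runtime = 10 h/day × 14 days = 140 h
Energy = 1.69 kW × 140 h = 236.6 kWh
Tier 1 (0–40 kWh): 40 × ₹7.5 = ₹300
Tier 2 (40–195 kWh): 155 × ₹8.33 = ₹1291.15
Above 195 kWh: 41.6 × ₹9.07 = ₹377.312
Bill = ₹1968.46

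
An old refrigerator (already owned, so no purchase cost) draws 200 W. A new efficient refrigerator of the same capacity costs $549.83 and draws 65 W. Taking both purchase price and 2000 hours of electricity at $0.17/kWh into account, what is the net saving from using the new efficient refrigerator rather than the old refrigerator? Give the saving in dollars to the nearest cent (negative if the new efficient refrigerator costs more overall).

-$503.93

old refrigerator: $0.00 + (200/1000) kW × 2000 h × $0.17 = $0.00 + $68 = $68
new efficient refrigerator: $549.83 + (65/1000) kW × 2000 h × $0.17 = $549.83 + $22.1 = $571.93
Saving = $68 − $571.93 = −$503.93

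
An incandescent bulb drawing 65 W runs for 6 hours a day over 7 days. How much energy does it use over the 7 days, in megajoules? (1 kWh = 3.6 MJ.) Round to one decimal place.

9.8 MJ

Runtime = 6 h/day × 7 days = 42 h
Energy = 0.065 kW × 42 h = 2.73 kWh
= 2.73 × 3.6 MJ = 9.8 MJ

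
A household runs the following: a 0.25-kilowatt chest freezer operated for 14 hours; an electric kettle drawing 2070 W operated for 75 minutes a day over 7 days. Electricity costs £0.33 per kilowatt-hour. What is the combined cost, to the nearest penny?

chest freezer: 0.25 kW × 14 h = 3.5 kWh
electric kettle: Runtime = 75 min × 7 = 525 min = 8.75 h
electric kettle: 2.07 kW × 8.75 h = 18.1125 kWh
Total energy = 21.6125 kWh
Cost = 21.6125 × £0.33 = £7.13

£7.13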